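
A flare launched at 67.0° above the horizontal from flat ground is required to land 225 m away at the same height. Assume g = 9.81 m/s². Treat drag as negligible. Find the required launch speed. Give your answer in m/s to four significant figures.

Level-ground range: R = v₀² sin(2θ)/g, so v₀ = √(gR / sin 2θ).
v₀ = √(9.81 × 225 / sin 134.0°) = √(2207 / 0.7193) = √3068.4 = 55.39 m/s.

55.39 m/s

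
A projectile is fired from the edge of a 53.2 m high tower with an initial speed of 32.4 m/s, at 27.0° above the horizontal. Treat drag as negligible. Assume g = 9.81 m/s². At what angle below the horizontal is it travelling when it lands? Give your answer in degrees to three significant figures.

50.9°

Components: vₓ = 32.40 cos 27.0° = 28.87 m/s, v_y0 = 32.40 sin 27.0° = 14.71 m/s.
The projectile lands when y = 53.2 + (14.71) t − ½·9.81·t² = 0. Positive root: t = (14.71 + √(14.71² + 2·9.81·53.2)) / 9.81 = (14.71 + 35.50) / 9.81 = 5.118 s.
At impact: v_y = v_y0 − g t = −35.50 m/s; vₓ = 28.87 m/s.
Angle below horizontal: arctan(|v_y|/vₓ) = arctan(35.50/28.87) = 50.88°.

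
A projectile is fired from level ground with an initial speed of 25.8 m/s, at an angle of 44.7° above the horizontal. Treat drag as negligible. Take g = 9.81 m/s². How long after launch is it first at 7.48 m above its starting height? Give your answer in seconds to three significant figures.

0.473 s

Components: vₓ = 25.80 cos 44.7° = 18.34 m/s, v_y0 = 25.80 sin 44.7° = 18.15 m/s.
Set y = v_y0 t − ½ g t² = 7.48: 4.905 t² − 18.15 t + 7.48 = 0.
Quadratic formula: t = (18.15 ± √182.58) / 9.81 = (18.15 ± 13.51) / 9.81 → t = 0.4725 s or 3.227 s.
The first (ascending) time is 0.4725 s.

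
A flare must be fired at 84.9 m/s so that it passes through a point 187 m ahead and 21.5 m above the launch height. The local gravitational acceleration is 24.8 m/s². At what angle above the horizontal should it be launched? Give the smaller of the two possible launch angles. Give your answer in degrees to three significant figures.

27.7°

Trajectory: y = x tanθ − g x² (1 + tan²θ)/(2v₀²). With x = 187, y = 21.5, v₀ = 84.9, g = 24.8:
60.16 tan²θ − 187 tanθ + (81.66) = 0.
tanθ = [187 ± √(187² − 4 × 60.16 × (81.66))] / (2 × 60.16) = (187 ± 123.8) / 120.3, giving tanθ = 0.5255 or 2.583.
θ = 27.72° or 68.84°; the smaller is 27.72°.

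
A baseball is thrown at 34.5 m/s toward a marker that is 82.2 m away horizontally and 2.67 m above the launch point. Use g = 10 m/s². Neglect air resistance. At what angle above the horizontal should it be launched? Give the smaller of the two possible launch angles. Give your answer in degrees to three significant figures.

24.1°

Trajectory: y = x tanθ − g x² (1 + tan²θ)/(2v₀²). With x = 82.2, y = 2.67, v₀ = 34.5, g = 10.0:
28.38 tan²θ − 82.2 tanθ + (31.05) = 0.
tanθ = [82.2 ± √(82.2² − 4 × 28.38 × (31.05))] / (2 × 28.38) = (82.2 ± 56.84) / 56.77, giving tanθ = 0.4467 or 2.449.
θ = 24.07° or 67.79°; the smaller is 24.07°.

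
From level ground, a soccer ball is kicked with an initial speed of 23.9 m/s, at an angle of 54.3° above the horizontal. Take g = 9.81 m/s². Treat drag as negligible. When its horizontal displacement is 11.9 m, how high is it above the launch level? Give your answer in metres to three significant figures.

13.0 m

Resolve: vₓ = 23.90 cos 54.3° = 13.95 m/s and v_y0 = 23.90 sin 54.3° = 19.41 m/s.
x = vₓ t ⇒ t = 11.9/13.95 = 0.8533 s.
Height: y = v_y0 t − ½ g t² = 19.41 × 0.8533 − 4.905 × 0.8533² = 16.56 − 3.571 = 12.99 m.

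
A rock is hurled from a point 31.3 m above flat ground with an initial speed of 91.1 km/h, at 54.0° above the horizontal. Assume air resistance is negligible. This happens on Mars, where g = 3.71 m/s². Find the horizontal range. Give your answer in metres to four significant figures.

Convert: 91.1 km/h = 91.1/3.6 = 25.31 m/s.
Components: vₓ = 25.31 cos 54.0° = 14.87 m/s, v_y0 = 25.31 sin 54.0° = 20.47 m/s.
The projectile lands when y = 31.3 + (20.47) t − ½·3.71·t² = 0. Positive root: t = (20.47 + √(20.47² + 2·3.71·31.3)) / 3.71 = (20.47 + 25.52) / 3.71 = 12.40 s.
Horizontal distance: R = vₓ t = 14.87 × 12.40 = 184.4 m.

184.4 m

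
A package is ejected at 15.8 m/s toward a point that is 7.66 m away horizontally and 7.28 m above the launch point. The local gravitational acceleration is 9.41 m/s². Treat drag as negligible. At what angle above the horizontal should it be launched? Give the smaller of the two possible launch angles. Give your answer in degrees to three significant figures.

53.7°

Trajectory: y = x tanθ − g x² (1 + tan²θ)/(2v₀²). With x = 7.66, y = 7.28, v₀ = 15.8, g = 9.41:
1.106 tan²θ − 7.66 tanθ + (8.386) = 0.
tanθ = [7.66 ± √(7.66² − 4 × 1.106 × (8.386))] / (2 × 1.106) = (7.66 ± 4.646) / 2.212, giving tanθ = 1.363 or 5.564.
θ = 53.73° or 79.81°; the smaller is 53.73°.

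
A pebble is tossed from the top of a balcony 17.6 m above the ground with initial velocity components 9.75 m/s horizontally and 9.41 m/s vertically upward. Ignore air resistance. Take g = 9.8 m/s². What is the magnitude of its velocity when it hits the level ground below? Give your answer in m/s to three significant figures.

23.0 m/s

The projectile lands when y = 17.6 + (9.410) t − ½·9.80·t² = 0. Positive root: t = (9.410 + √(9.410² + 2·9.80·17.6)) / 9.80 = (9.410 + 20.82) / 9.80 = 3.085 s.
Vertical velocity at impact: v_y = v_y0 − g t = 9.410 − 9.80 × 3.085 = −20.82 m/s.
Speed: |v| = √(vₓ² + v_y²) = √(9.750² + 20.82²) = 22.99 m/s.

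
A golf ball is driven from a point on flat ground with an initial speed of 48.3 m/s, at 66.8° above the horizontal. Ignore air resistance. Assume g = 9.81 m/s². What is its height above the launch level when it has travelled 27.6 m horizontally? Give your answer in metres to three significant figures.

54.1 m

vₓ = 48.30 cos 66.8° = 19.03 m/s; v_y0 = 48.30 sin 66.8° = 44.39 m/s.
At x = 27.6 m, t = x/vₓ = 27.6/19.03 = 1.451 s.
Height: y = v_y0 t − ½ g t² = 44.39 × 1.451 − 4.905 × 1.451² = 64.40 − 10.32 = 54.08 m.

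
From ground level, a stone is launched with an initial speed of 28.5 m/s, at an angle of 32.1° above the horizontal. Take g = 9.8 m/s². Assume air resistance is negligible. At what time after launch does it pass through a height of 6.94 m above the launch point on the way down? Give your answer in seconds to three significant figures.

2.53 s

vₓ = 28.50 cos 32.1° = 24.14 m/s; v_y0 = 28.50 sin 32.1° = 15.14 m/s.
Height y(t) = 15.14 t − 4.900 t² = 6.94 gives 4.900 t² − 15.14 t + 6.94 = 0.
Quadratic formula: t = (15.14 ± √93.343) / 9.80 = (15.14 ± 9.661) / 9.80 → t = 0.5595 s or 2.531 s.
The descending-branch root is 2.531 s.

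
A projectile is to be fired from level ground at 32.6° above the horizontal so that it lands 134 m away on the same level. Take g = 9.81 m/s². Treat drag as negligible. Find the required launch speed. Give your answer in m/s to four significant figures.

38.05 m/s

Level-ground range: R = v₀² sin(2θ)/g, so v₀ = √(gR / sin 2θ).
v₀ = √(9.81 × 134 / sin 65.20°) = √(1315 / 0.9078) = √1448.1 = 38.05 m/s.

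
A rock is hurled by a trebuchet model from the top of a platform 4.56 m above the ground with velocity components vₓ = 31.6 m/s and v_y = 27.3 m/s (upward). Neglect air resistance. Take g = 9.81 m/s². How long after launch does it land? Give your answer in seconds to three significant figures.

With up positive and y = 0 at the ground: y(t) = 4.56 + (27.30) t − 4.905 t². Setting y = 0 and taking the positive root: t = [27.30 + √(27.30² + 2·9.81·4.56)] / 9.81 = (27.30 + 28.89) / 9.81 = 5.728 s.

5.73 s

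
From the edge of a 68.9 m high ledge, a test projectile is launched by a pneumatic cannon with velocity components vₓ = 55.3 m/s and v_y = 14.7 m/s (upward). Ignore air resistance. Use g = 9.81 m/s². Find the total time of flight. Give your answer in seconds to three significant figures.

Vertical motion (up positive, ground at y = 0): 4.905 t² − (14.70) t − 68.9 = 0, so t = (14.70 + √(14.70² + 2·9.81·68.9)) / 9.81 = (14.70 + 39.60) / 9.81 = 5.535 s.

5.53 s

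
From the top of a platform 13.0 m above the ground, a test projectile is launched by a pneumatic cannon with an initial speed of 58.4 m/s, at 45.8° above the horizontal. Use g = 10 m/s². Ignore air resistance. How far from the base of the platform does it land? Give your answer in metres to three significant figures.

Horizontal component vₓ = 58.40 cos 45.8° = 40.71 m/s; vertical v_y0 = 58.40 sin 45.8° = 41.87 m/s.
With up positive and y = 0 at the ground: y(t) = 13.0 + (41.87) t − 5.000 t². Setting y = 0 and taking the positive root: t = [41.87 + √(41.87² + 2·10.0·13.0)] / 10.0 = (41.87 + 44.87) / 10.0 = 8.673 s.
Horizontal distance: R = vₓ t = 40.71 × 8.673 = 353.1 m.

353 m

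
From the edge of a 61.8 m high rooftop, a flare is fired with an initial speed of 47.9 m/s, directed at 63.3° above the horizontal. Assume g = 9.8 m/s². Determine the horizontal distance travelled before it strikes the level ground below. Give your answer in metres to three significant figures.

215 m

vₓ = 47.90 cos 63.3° = 21.52 m/s; v_y0 = 47.90 sin 63.3° = 42.79 m/s.
Vertical motion (up positive, ground at y = 0): 4.900 t² − (42.79) t − 61.8 = 0, so t = (42.79 + √(42.79² + 2·9.80·61.8)) / 9.80 = (42.79 + 55.16) / 9.80 = 9.995 s.
Horizontal distance: R = vₓ t = 21.52 × 9.995 = 215.1 m.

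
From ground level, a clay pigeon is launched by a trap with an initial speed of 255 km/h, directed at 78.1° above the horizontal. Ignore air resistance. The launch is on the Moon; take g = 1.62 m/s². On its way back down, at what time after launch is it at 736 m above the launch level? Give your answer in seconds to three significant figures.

Convert: 255 km/h = 255/3.6 = 70.83 m/s.
Components: vₓ = 70.83 cos 78.1° = 14.61 m/s, v_y0 = 70.83 sin 78.1° = 69.31 m/s.
Require v_y0 t − ½ g t² = 736, i.e. 0.8100 t² − 69.31 t + 736 = 0.
t = [69.31 ± √(69.31² − 2·1.62·736)] / 1.62 = (69.31 ± 49.19) / 1.62, so t = 12.42 s or t = 73.15 s.
The descending-branch root is 73.15 s.

73.1 s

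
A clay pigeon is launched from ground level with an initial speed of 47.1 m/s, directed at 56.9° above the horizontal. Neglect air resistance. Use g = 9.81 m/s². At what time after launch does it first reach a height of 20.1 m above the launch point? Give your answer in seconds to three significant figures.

Resolve: vₓ = 47.10 cos 56.9° = 25.72 m/s and v_y0 = 47.10 sin 56.9° = 39.46 m/s.
Require v_y0 t − ½ g t² = 20.1, i.e. 4.905 t² − 39.46 t + 20.1 = 0.
Quadratic formula: t = (39.46 ± √1162.5) / 9.81 = (39.46 ± 34.09) / 9.81 → t = 0.5466 s or 7.498 s.
The first (ascending) time is 0.5466 s.

0.547 s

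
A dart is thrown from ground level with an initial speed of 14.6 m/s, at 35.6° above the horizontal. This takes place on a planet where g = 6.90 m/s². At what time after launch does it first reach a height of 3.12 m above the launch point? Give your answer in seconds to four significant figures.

Horizontal component vₓ = 14.60 cos 35.6° = 11.87 m/s; vertical v_y0 = 14.60 sin 35.6° = 8.499 m/s.
Require v_y0 t − ½ g t² = 3.12, i.e. 3.450 t² − 8.499 t + 3.12 = 0.
Quadratic formula: t = (8.499 ± √29.177) / 6.90 = (8.499 ± 5.402) / 6.90 → t = 0.4489 s or 2.015 s.
The first (ascending) time is 0.4489 s.

0.4489 s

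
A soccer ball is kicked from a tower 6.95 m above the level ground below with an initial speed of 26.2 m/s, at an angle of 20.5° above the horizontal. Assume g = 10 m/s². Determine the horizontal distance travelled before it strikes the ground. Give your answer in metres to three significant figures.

59.2 m

Components: vₓ = 26.20 cos 20.5° = 24.54 m/s, v_y0 = 26.20 sin 20.5° = 9.175 m/s.
The projectile lands when y = 6.95 + (9.175) t − ½·10.0·t² = 0. Positive root: t = (9.175 + √(9.175² + 2·10.0·6.95)) / 10.0 = (9.175 + 14.94) / 10.0 = 2.411 s.
Horizontal distance: R = vₓ t = 24.54 × 2.411 = 59.18 m.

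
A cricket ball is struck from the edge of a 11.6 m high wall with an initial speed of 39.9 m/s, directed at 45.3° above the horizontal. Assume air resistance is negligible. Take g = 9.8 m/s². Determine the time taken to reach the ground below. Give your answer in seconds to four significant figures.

6.172 s

vₓ = 39.90 cos 45.3° = 28.07 m/s; v_y0 = 39.90 sin 45.3° = 28.36 m/s.
With up positive and y = 0 at the ground: y(t) = 11.6 + (28.36) t − 4.900 t². Setting y = 0 and taking the positive root: t = [28.36 + √(28.36² + 2·9.80·11.6)] / 9.80 = (28.36 + 32.12) / 9.80 = 6.172 s.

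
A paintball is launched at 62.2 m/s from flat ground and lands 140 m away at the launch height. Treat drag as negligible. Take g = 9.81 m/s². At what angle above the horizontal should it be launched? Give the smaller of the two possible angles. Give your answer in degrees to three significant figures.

10.4°

R = v₀² sin 2θ / g gives sin 2θ = gR/v₀² = 9.81·140/62.2² = 0.3550.
2θ = 20.79° or 180° − 20.79° = 159.2°, so θ = 10.40° or 79.60°.
The smaller angle is 10.40°.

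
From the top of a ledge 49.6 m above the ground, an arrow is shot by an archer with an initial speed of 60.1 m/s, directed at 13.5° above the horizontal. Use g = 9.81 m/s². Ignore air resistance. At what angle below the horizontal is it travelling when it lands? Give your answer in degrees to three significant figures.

30.3°

vₓ = 60.10 cos 13.5° = 58.44 m/s; v_y0 = 60.10 sin 13.5° = 14.03 m/s.
Vertical motion (up positive, ground at y = 0): 4.905 t² − (14.03) t − 49.6 = 0, so t = (14.03 + √(14.03² + 2·9.81·49.6)) / 9.81 = (14.03 + 34.21) / 9.81 = 4.917 s.
At impact: v_y = v_y0 − g t = −34.21 m/s; vₓ = 58.44 m/s.
Angle below horizontal: arctan(|v_y|/vₓ) = arctan(34.21/58.44) = 30.34°.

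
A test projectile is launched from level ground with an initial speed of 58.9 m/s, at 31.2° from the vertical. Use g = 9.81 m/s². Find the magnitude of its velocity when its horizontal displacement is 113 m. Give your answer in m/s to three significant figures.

vₓ = 58.90 sin 31.2° = 30.51 m/s; v_y0 = 58.90 cos 31.2° = 50.38 m/s.
x = vₓ t ⇒ t = 113/30.51 = 3.703 s.
Vertical velocity there: v_y = v_y0 − g t = 50.38 − 9.81 × 3.703 = 14.05 m/s.
Speed: √(vₓ² + v_y²) = √(30.51² + 14.05²) = 33.59 m/s.

33.6 m/s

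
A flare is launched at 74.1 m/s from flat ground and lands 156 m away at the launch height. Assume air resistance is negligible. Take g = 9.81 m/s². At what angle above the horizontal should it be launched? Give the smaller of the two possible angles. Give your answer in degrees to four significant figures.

8.092°

From R = (v₀²/g) sin 2θ: sin 2θ = 9.81 × 156 / 5490.8 = 0.2787.
2θ = 16.18° or 180° − 16.18° = 163.8°, so θ = 8.092° or 81.91°.
The smaller angle is 8.092°.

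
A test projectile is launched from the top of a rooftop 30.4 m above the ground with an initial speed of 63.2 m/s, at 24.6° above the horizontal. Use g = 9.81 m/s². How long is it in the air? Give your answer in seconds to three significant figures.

6.34 s

Resolve: vₓ = 63.20 cos 24.6° = 57.46 m/s and v_y0 = 63.20 sin 24.6° = 26.31 m/s.
With up positive and y = 0 at the ground: y(t) = 30.4 + (26.31) t − 4.905 t². Setting y = 0 and taking the positive root: t = [26.31 + √(26.31² + 2·9.81·30.4)] / 9.81 = (26.31 + 35.90) / 9.81 = 6.341 s.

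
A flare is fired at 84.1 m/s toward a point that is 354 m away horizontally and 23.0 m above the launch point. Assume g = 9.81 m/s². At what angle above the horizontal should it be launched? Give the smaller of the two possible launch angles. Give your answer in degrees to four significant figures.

Trajectory: y = x tanθ − g x² (1 + tan²θ)/(2v₀²). With x = 354, y = 23.0, v₀ = 84.1, g = 9.81:
86.91 tan²θ − 354 tanθ + (109.9) = 0.
tanθ = [354 ± √(354² − 4 × 86.91 × (109.9))] / (2 × 86.91) = (354 ± 295.1) / 173.8, giving tanθ = 0.3386 or 3.735.
θ = 18.71° or 75.01°; the smaller is 18.71°.

18.71°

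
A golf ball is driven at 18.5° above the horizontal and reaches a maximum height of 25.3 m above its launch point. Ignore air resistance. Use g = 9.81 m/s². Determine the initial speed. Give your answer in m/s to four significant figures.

At the peak v_y = 0, so v_y0 = √(2gH) = √(2 × 9.81 × 25.3) = 22.28 m/s.
v_y0 = v₀ sin θ ⇒ v₀ = 22.28 / sin 18.5° = 70.22 m/s.

70.22 m/s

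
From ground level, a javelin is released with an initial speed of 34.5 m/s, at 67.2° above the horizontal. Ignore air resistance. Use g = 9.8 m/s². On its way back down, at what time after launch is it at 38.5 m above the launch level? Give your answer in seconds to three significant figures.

4.88 s

Components: vₓ = 34.50 cos 67.2° = 13.37 m/s, v_y0 = 34.50 sin 67.2° = 31.80 m/s.
Set y = v_y0 t − ½ g t² = 38.5: 4.900 t² − 31.80 t + 38.5 = 0.
Quadratic formula: t = (31.80 ± √256.91) / 9.80 = (31.80 ± 16.03) / 9.80 → t = 1.610 s or 4.881 s.
The descending-branch root is 4.881 s.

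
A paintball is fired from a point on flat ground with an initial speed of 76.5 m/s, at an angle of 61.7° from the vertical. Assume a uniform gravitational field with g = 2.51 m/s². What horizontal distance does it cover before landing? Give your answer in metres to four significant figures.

Components: vₓ = 76.50 sin 61.7° = 67.36 m/s, v_y0 = 76.50 cos 61.7° = 36.27 m/s.
Time aloft: T = 2 v_y0 / g = 2 × 36.27 / 2.51 = 28.90 s.
Range: R = vₓ T = 67.36 × 28.90 = 1947 m.

1947 m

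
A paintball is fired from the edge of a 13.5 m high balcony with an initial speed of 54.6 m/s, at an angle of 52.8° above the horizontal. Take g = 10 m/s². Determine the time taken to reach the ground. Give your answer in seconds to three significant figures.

9.00 s

Horizontal component vₓ = 54.60 cos 52.8° = 33.01 m/s; vertical v_y0 = 54.60 sin 52.8° = 43.49 m/s.
Vertical motion (up positive, ground at y = 0): 5.000 t² − (43.49) t − 13.5 = 0, so t = (43.49 + √(43.49² + 2·10.0·13.5)) / 10.0 = (43.49 + 46.49) / 10.0 = 8.998 s.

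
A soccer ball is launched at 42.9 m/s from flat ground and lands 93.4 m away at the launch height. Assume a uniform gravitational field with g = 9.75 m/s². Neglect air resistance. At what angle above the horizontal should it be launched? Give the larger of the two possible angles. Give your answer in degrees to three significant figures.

75.2°

Level-ground range R = v₀² sin(2θ)/g ⇒ sin(2θ) = gR/v₀² = 9.75 × 93.4 / 42.9² = 0.4948.
2θ = 29.66° or 180° − 29.66° = 150.3°, so θ = 14.83° or 75.17°.
The larger angle is 75.17°.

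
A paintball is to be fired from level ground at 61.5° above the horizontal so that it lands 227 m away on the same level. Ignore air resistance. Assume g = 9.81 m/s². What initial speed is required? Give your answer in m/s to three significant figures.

51.5 m/s

On level ground R = v₀² sin 2θ / g ⇒ v₀ = √(gR / sin 2θ).
v₀ = √(9.81 × 227 / sin 123.0°) = √(2227 / 0.8387) = √2655.2 = 51.53 m/s.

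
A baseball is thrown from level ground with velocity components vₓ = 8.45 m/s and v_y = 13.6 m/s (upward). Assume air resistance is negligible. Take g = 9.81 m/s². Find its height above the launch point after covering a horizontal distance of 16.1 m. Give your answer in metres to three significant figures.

x = vₓ t ⇒ t = 16.1/8.450 = 1.905 s.
Height: y = v_y0 t − ½ g t² = 13.60 × 1.905 − 4.905 × 1.905² = 25.91 − 17.81 = 8.106 m.

8.11 m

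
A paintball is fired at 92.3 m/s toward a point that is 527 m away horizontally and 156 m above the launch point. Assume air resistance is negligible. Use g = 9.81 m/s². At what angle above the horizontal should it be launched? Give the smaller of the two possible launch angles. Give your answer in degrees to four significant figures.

Trajectory: y = x tanθ − g x² (1 + tan²θ)/(2v₀²). With x = 527, y = 156, v₀ = 92.3, g = 9.81:
159.9 tan²θ − 527 tanθ + (315.9) = 0.
tanθ = [527 ± √(527² − 4 × 159.9 × (315.9))] / (2 × 159.9) = (527 ± 275.1) / 319.8, giving tanθ = 0.7877 or 2.508.
θ = 38.23° or 68.26°; the smaller is 38.23°.

38.23°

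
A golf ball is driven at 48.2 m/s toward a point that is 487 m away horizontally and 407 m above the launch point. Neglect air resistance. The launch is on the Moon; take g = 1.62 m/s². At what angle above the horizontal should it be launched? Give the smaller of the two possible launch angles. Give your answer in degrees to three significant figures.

52.1°

Trajectory: y = x tanθ − g x² (1 + tan²θ)/(2v₀²). With x = 487, y = 407, v₀ = 48.2, g = 1.62:
82.69 tan²θ − 487 tanθ + (489.7) = 0.
tanθ = [487 ± √(487² − 4 × 82.69 × (489.7))] / (2 × 82.69) = (487 ± 274.2) / 165.4, giving tanθ = 1.287 or 4.603.
θ = 52.14° or 77.74°; the smaller is 52.14°.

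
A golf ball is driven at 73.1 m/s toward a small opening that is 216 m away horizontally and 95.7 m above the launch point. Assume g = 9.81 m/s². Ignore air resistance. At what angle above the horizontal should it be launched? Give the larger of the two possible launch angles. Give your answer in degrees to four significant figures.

Trajectory: y = x tanθ − g x² (1 + tan²θ)/(2v₀²). With x = 216, y = 95.7, v₀ = 73.1, g = 9.81:
42.83 tan²θ − 216 tanθ + (138.5) = 0.
tanθ = [216 ± √(216² − 4 × 42.83 × (138.5))] / (2 × 42.83) = (216 ± 151.4) / 85.65, giving tanθ = 0.7541 or 4.290.
θ = 37.02° or 76.88°; the larger is 76.88°.

76.88°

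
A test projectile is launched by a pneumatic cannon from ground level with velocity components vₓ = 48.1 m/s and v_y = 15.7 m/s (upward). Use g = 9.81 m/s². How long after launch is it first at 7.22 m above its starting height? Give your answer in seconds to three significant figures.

0.557 s

Height y(t) = 15.70 t − 4.905 t² = 7.22 gives 4.905 t² − 15.70 t + 7.22 = 0.
Quadratic formula: t = (15.70 ± √104.83) / 9.81 = (15.70 ± 10.24) / 9.81 → t = 0.5567 s or 2.644 s.
The first (ascending) time is 0.5567 s.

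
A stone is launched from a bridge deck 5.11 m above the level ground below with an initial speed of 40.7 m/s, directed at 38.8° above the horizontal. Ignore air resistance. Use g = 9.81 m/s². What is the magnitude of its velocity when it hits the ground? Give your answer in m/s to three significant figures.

41.9 m/s

Resolve: vₓ = 40.70 cos 38.8° = 31.72 m/s and v_y0 = 40.70 sin 38.8° = 25.50 m/s.
The projectile lands when y = 5.11 + (25.50) t − ½·9.81·t² = 0. Positive root: t = (25.50 + √(25.50² + 2·9.81·5.11)) / 9.81 = (25.50 + 27.40) / 9.81 = 5.393 s.
Vertical velocity at impact: v_y = v_y0 − g t = 25.50 − 9.81 × 5.393 = −27.40 m/s.
Speed: |v| = √(vₓ² + v_y²) = √(31.72² + 27.40²) = 41.91 m/s.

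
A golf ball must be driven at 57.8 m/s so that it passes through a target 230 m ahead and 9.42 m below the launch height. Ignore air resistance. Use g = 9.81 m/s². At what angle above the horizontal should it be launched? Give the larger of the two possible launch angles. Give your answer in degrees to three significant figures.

69.2°

Trajectory: y = x tanθ − g x² (1 + tan²θ)/(2v₀²). With x = 230, y = −9.42, v₀ = 57.8, g = 9.81:
77.67 tan²θ − 230 tanθ + (68.25) = 0.
tanθ = [230 ± √(230² − 4 × 77.67 × (68.25))] / (2 × 77.67) = (230 ± 178.0) / 155.3, giving tanθ = 0.3345 or 2.627.
θ = 18.50° or 69.16°; the larger is 69.16°.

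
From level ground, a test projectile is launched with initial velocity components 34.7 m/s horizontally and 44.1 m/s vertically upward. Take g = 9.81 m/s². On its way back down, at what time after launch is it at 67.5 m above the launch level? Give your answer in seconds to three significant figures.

7.03 s

Require v_y0 t − ½ g t² = 67.5, i.e. 4.905 t² − 44.10 t + 67.5 = 0.
Quadratic formula: t = (44.10 ± √620.46) / 9.81 = (44.10 ± 24.91) / 9.81 → t = 1.956 s or 7.035 s.
The descending-branch root is 7.035 s.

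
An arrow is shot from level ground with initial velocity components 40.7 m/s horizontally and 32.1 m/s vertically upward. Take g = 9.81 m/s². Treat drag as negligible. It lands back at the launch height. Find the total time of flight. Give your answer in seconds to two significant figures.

6.5 s

Time of flight on level ground: T = 2 v_y0 / g = 2 × 32.10 / 9.81 = 6.544 s.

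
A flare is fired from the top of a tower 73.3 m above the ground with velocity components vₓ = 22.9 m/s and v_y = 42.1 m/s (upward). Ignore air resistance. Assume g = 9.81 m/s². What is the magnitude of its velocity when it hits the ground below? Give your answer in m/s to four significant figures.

Vertical motion (up positive, ground at y = 0): 4.905 t² − (42.10) t − 73.3 = 0, so t = (42.10 + √(42.10² + 2·9.81·73.3)) / 9.81 = (42.10 + 56.66) / 9.81 = 10.07 s.
Vertical velocity at impact: v_y = v_y0 − g t = 42.10 − 9.81 × 10.07 = −56.66 m/s.
Speed: |v| = √(vₓ² + v_y²) = √(22.90² + 56.66²) = 61.11 m/s.

61.11 m/s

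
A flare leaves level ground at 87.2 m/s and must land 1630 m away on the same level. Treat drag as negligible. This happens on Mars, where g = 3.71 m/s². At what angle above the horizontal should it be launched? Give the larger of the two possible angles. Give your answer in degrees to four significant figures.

From R = (v₀²/g) sin 2θ: sin 2θ = 3.71 × 1630 / 7603.8 = 0.7953.
2θ = 52.68° or 180° − 52.68° = 127.3°, so θ = 26.34° or 63.66°.
The larger angle is 63.66°.

63.66°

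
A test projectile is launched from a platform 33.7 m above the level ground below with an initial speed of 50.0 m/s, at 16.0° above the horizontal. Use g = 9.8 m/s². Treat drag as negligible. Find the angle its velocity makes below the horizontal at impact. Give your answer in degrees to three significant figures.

31.2°

Horizontal component vₓ = 50.00 cos 16.0° = 48.06 m/s; vertical v_y0 = 50.00 sin 16.0° = 13.78 m/s.
The projectile lands when y = 33.7 + (13.78) t − ½·9.80·t² = 0. Positive root: t = (13.78 + √(13.78² + 2·9.80·33.7)) / 9.80 = (13.78 + 29.16) / 9.80 = 4.382 s.
At impact: v_y = v_y0 − g t = −29.16 m/s; vₓ = 48.06 m/s.
Angle below horizontal: arctan(|v_y|/vₓ) = arctan(29.16/48.06) = 31.25°.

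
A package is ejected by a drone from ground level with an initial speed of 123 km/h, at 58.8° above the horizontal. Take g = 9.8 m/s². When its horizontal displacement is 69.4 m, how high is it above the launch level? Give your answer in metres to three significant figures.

39.3 m

Convert: 123 km/h = 123/3.6 = 34.17 m/s.
vₓ = 34.17 cos 58.8° = 17.70 m/s; v_y0 = 34.17 sin 58.8° = 29.22 m/s.
At x = 69.4 m, t = x/vₓ = 69.4/17.70 = 3.921 s.
Height: y = v_y0 t − ½ g t² = 29.22 × 3.921 − 4.900 × 3.921² = 114.6 − 75.34 = 39.26 m.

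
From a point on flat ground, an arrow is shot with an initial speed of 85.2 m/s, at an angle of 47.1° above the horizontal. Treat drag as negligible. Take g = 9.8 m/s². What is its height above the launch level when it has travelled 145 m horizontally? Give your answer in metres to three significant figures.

125 m

Resolve: vₓ = 85.20 cos 47.1° = 58.00 m/s and v_y0 = 85.20 sin 47.1° = 62.41 m/s.
x = vₓ t ⇒ t = 145/58.00 = 2.500 s.
Height: y = v_y0 t − ½ g t² = 62.41 × 2.500 − 4.900 × 2.500² = 156.0 − 30.63 = 125.4 m.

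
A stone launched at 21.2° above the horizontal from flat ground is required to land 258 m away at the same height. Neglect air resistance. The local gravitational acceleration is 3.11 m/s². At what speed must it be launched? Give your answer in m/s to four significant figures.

From R = (v₀² / g) sin 2θ: v₀ = √(gR / sin 2θ).
v₀ = √(3.11 × 258 / sin 42.40°) = √(802.4 / 0.6743) = √1189.9 = 34.50 m/s.

34.50 m/s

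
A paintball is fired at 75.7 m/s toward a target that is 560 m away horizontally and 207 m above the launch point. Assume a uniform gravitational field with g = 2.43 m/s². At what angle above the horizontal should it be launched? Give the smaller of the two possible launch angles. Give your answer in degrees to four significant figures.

Trajectory: y = x tanθ − g x² (1 + tan²θ)/(2v₀²). With x = 560, y = 207, v₀ = 75.7, g = 2.43:
66.49 tan²θ − 560 tanθ + (273.5) = 0.
tanθ = [560 ± √(560² − 4 × 66.49 × (273.5))] / (2 × 66.49) = (560 ± 490.8) / 133.0, giving tanθ = 0.5205 or 7.902.
θ = 27.50° or 82.79°; the smaller is 27.50°.

27.50°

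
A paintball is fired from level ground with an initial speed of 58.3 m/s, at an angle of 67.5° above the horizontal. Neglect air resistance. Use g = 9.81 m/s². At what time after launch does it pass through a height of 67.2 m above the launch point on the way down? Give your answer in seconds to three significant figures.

9.55 s

Resolve: vₓ = 58.30 cos 67.5° = 22.31 m/s and v_y0 = 58.30 sin 67.5° = 53.86 m/s.
Set y = v_y0 t − ½ g t² = 67.2: 4.905 t² − 53.86 t + 67.2 = 0.
Quadratic formula: t = (53.86 ± √1582.7) / 9.81 = (53.86 ± 39.78) / 9.81 → t = 1.435 s or 9.546 s.
The descending-branch root is 9.546 s.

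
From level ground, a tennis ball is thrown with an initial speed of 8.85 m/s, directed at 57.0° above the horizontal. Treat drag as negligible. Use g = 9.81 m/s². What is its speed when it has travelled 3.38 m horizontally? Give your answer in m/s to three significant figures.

Horizontal component vₓ = 8.850 cos 57.0° = 4.820 m/s; vertical v_y0 = 8.850 sin 57.0° = 7.422 m/s.
Time to reach x = 3.38 m: t = x/vₓ = 3.38/4.820 = 0.7012 s.
Vertical velocity there: v_y = v_y0 − g t = 7.422 − 9.81 × 0.7012 = 0.5431 m/s.
Speed: √(vₓ² + v_y²) = √(4.820² + 0.5431²) = 4.851 m/s.

4.85 m/s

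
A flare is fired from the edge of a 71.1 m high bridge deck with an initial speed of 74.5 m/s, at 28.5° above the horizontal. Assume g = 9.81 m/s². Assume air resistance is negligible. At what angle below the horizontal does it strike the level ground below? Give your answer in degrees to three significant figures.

Resolve: vₓ = 74.50 cos 28.5° = 65.47 m/s and v_y0 = 74.50 sin 28.5° = 35.55 m/s.
The projectile lands when y = 71.1 + (35.55) t − ½·9.81·t² = 0. Positive root: t = (35.55 + √(35.55² + 2·9.81·71.1)) / 9.81 = (35.55 + 51.56) / 9.81 = 8.880 s.
At impact: v_y = v_y0 − g t = −51.56 m/s; vₓ = 65.47 m/s.
Angle below horizontal: arctan(|v_y|/vₓ) = arctan(51.56/65.47) = 38.22°.

38.2°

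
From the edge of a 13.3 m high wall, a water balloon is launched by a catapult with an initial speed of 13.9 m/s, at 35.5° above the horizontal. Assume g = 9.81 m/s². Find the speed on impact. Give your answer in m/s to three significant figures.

21.3 m/s

Resolve: vₓ = 13.90 cos 35.5° = 11.32 m/s and v_y0 = 13.90 sin 35.5° = 8.072 m/s.
The projectile lands when y = 13.3 + (8.072) t − ½·9.81·t² = 0. Positive root: t = (8.072 + √(8.072² + 2·9.81·13.3)) / 9.81 = (8.072 + 18.06) / 9.81 = 2.664 s.
Vertical velocity at impact: v_y = v_y0 − g t = 8.072 − 9.81 × 2.664 = −18.06 m/s.
Speed: |v| = √(vₓ² + v_y²) = √(11.32² + 18.06²) = 21.31 m/s.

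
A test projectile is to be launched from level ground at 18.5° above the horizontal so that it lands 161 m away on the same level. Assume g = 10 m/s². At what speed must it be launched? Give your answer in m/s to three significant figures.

51.7 m/s

Level-ground range: R = v₀² sin(2θ)/g, so v₀ = √(gR / sin 2θ).
v₀ = √(10.0 × 161 / sin 37.00°) = √(1610 / 0.6018) = √2675.2 = 51.72 m/s.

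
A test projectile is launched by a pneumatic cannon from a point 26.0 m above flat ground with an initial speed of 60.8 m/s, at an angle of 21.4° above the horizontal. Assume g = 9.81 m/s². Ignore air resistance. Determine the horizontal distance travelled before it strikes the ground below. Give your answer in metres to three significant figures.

Components: vₓ = 60.80 cos 21.4° = 56.61 m/s, v_y0 = 60.80 sin 21.4° = 22.18 m/s.
Vertical motion (up positive, ground at y = 0): 4.905 t² − (22.18) t − 26.0 = 0, so t = (22.18 + √(22.18² + 2·9.81·26.0)) / 9.81 = (22.18 + 31.66) / 9.81 = 5.489 s.
Horizontal distance: R = vₓ t = 56.61 × 5.489 = 310.7 m.

311 m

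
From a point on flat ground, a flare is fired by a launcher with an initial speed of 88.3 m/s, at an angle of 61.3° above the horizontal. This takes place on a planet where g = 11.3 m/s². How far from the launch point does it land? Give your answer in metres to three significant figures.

581 m

Horizontal component vₓ = 88.30 cos 61.3° = 42.40 m/s; vertical v_y0 = 88.30 sin 61.3° = 77.45 m/s.
Time aloft: T = 2 v_y0 / g = 2 × 77.45 / 11.3 = 13.71 s.
Range: R = vₓ T = 42.40 × 13.71 = 581.3 m.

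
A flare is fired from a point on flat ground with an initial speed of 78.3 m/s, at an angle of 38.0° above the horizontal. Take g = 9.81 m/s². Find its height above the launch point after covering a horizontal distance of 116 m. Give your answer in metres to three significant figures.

Horizontal component vₓ = 78.30 cos 38.0° = 61.70 m/s; vertical v_y0 = 78.30 sin 38.0° = 48.21 m/s.
At x = 116 m, t = x/vₓ = 116/61.70 = 1.880 s.
Height: y = v_y0 t − ½ g t² = 48.21 × 1.880 − 4.905 × 1.880² = 90.63 − 17.34 = 73.29 m.

73.3 m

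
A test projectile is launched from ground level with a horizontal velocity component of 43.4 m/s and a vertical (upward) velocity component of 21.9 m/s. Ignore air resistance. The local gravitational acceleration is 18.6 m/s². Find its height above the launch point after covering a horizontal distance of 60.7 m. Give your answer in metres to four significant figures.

12.44 m

x = vₓ t ⇒ t = 60.7/43.40 = 1.399 s.
Height: y = v_y0 t − ½ g t² = 21.90 × 1.399 − 9.300 × 1.399² = 30.63 − 18.19 = 12.44 m.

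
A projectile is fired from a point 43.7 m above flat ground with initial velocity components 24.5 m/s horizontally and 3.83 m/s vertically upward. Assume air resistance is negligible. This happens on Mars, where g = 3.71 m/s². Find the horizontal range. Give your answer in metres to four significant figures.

Vertical motion (up positive, ground at y = 0): 1.855 t² − (3.830) t − 43.7 = 0, so t = (3.830 + √(3.830² + 2·3.71·43.7)) / 3.71 = (3.830 + 18.41) / 3.71 = 5.995 s.
Horizontal distance: R = vₓ t = 24.50 × 5.995 = 146.9 m.

146.9 m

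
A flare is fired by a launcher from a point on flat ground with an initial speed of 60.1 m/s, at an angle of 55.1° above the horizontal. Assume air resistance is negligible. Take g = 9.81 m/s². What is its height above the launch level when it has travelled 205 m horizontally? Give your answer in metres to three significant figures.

Resolve: vₓ = 60.10 cos 55.1° = 34.39 m/s and v_y0 = 60.10 sin 55.1° = 49.29 m/s.
At x = 205 m, t = x/vₓ = 205/34.39 = 5.962 s.
Height: y = v_y0 t − ½ g t² = 49.29 × 5.962 − 4.905 × 5.962² = 293.9 − 174.3 = 119.5 m.

120 m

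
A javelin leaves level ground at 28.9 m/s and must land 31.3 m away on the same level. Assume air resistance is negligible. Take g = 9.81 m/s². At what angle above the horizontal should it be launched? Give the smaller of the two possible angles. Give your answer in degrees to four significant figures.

10.78°

R = v₀² sin 2θ / g gives sin 2θ = gR/v₀² = 9.81·31.3/28.9² = 0.3676.
2θ = 21.57° or 180° − 21.57° = 158.4°, so θ = 10.78° or 79.22°.
The smaller angle is 10.78°.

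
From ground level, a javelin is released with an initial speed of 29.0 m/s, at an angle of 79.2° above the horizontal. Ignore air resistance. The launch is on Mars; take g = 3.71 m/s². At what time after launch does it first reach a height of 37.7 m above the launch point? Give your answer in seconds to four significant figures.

1.463 s

vₓ = 29.00 cos 79.2° = 5.434 m/s; v_y0 = 29.00 sin 79.2° = 28.49 m/s.
Height y(t) = 28.49 t − 1.855 t² = 37.7 gives 1.855 t² − 28.49 t + 37.7 = 0.
t = [28.49 ± √(28.49² − 2·3.71·37.7)] / 3.71 = (28.49 ± 23.06) / 3.71, so t = 1.463 s or t = 13.89 s.
The first (ascending) time is 1.463 s.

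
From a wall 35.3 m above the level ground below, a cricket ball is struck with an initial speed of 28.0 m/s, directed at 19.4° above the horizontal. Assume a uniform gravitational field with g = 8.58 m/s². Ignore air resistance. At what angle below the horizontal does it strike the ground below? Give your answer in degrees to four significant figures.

44.89°

Resolve: vₓ = 28.00 cos 19.4° = 26.41 m/s and v_y0 = 28.00 sin 19.4° = 9.301 m/s.
With up positive and y = 0 at the ground: y(t) = 35.3 + (9.301) t − 4.290 t². Setting y = 0 and taking the positive root: t = [9.301 + √(9.301² + 2·8.58·35.3)] / 8.58 = (9.301 + 26.31) / 8.58 = 4.150 s.
At impact: v_y = v_y0 − g t = −26.31 m/s; vₓ = 26.41 m/s.
Angle below horizontal: arctan(|v_y|/vₓ) = arctan(26.31/26.41) = 44.89°.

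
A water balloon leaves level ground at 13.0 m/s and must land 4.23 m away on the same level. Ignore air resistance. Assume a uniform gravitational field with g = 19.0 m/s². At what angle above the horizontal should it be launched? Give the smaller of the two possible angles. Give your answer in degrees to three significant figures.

From R = (v₀²/g) sin 2θ: sin 2θ = 19.0 × 4.23 / 169.00 = 0.4756.
2θ = 28.40° or 180° − 28.40° = 151.6°, so θ = 14.20° or 75.80°.
The smaller angle is 14.20°.

14.2°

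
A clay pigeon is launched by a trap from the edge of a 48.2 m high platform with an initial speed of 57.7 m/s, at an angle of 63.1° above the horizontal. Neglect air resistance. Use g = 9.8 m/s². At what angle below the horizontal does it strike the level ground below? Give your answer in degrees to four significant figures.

66.46°

Components: vₓ = 57.70 cos 63.1° = 26.11 m/s, v_y0 = 57.70 sin 63.1° = 51.46 m/s.
The projectile lands when y = 48.2 + (51.46) t − ½·9.80·t² = 0. Positive root: t = (51.46 + √(51.46² + 2·9.80·48.2)) / 9.80 = (51.46 + 59.94) / 9.80 = 11.37 s.
At impact: v_y = v_y0 − g t = −59.94 m/s; vₓ = 26.11 m/s.
Angle below horizontal: arctan(|v_y|/vₓ) = arctan(59.94/26.11) = 66.46°.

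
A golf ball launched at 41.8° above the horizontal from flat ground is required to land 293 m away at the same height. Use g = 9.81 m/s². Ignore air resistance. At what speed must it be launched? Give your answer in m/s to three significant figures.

53.8 m/s

From R = (v₀² / g) sin 2θ: v₀ = √(gR / sin 2θ).
v₀ = √(9.81 × 293 / sin 83.60°) = √(2874 / 0.9938) = √2892.4 = 53.78 m/s.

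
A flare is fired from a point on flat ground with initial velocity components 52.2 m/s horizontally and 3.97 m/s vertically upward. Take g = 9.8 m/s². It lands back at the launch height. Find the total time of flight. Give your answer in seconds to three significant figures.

0.810 s

It returns to y = 0 when t = 2 v_y0 / g = 2(3.970)/9.80 = 0.8102 s.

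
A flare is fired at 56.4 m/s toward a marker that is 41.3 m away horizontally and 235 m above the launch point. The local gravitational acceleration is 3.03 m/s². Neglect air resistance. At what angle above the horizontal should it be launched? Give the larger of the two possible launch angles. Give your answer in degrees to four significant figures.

88.71°

Trajectory: y = x tanθ − g x² (1 + tan²θ)/(2v₀²). With x = 41.3, y = 235, v₀ = 56.4, g = 3.03:
0.8124 tan²θ − 41.3 tanθ + (235.8) = 0.
tanθ = [41.3 ± √(41.3² − 4 × 0.8124 × (235.8))] / (2 × 0.8124) = (41.3 ± 30.65) / 1.625, giving tanθ = 6.555 or 44.28.
θ = 81.33° or 88.71°; the larger is 88.71°.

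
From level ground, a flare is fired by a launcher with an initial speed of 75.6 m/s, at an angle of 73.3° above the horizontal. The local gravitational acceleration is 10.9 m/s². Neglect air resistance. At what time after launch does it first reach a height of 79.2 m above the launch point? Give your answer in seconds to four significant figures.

1.203 s

vₓ = 75.60 cos 73.3° = 21.72 m/s; v_y0 = 75.60 sin 73.3° = 72.41 m/s.
Set y = v_y0 t − ½ g t² = 79.2: 5.450 t² − 72.41 t + 79.2 = 0.
Quadratic formula: t = (72.41 ± √3516.8) / 10.9 = (72.41 ± 59.30) / 10.9 → t = 1.203 s or 12.08 s.
The first (ascending) time is 1.203 s.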